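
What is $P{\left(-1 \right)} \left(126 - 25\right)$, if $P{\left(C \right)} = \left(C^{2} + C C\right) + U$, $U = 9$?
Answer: $1111$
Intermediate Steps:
$P{\left(C \right)} = 9 + 2 C^{2}$ ($P{\left(C \right)} = \left(C^{2} + C C\right) + 9 = \left(C^{2} + C^{2}\right) + 9 = 2 C^{2} + 9 = 9 + 2 C^{2}$)
$P{\left(-1 \right)} \left(126 - 25\right) = \left(9 + 2 \left(-1\right)^{2}\right) \left(126 - 25\right) = \left(9 + 2 \cdot 1\right) 101 = \left(9 + 2\right) 101 = 11 \cdot 101 = 1111$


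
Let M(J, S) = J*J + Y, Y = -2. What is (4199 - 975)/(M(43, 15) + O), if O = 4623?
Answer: 1612/3235 ≈ 0.49830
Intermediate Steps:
M(J, S) = -2 + J² (M(J, S) = J*J - 2 = J² - 2 = -2 + J²)
(4199 - 975)/(M(43, 15) + O) = (4199 - 975)/((-2 + 43²) + 4623) = 3224/((-2 + 1849) + 4623) = 3224/(1847 + 4623) = 3224/6470 = 3224*(1/6470) = 1612/3235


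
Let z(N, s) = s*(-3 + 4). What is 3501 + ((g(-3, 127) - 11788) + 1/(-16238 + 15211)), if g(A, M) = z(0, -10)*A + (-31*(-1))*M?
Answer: -4436641/1027 ≈ -4320.0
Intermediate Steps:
z(N, s) = s (z(N, s) = s*1 = s)
g(A, M) = -10*A + 31*M (g(A, M) = -10*A + (-31*(-1))*M = -10*A + 31*M)
3501 + ((g(-3, 127) - 11788) + 1/(-16238 + 15211)) = 3501 + (((-10*(-3) + 31*127) - 11788) + 1/(-16238 + 15211)) = 3501 + (((30 + 3937) - 11788) + 1/(-1027)) = 3501 + ((3967 - 11788) - 1/1027) = 3501 + (-7821 - 1/1027) = 3501 - 8032168/1027 = -4436641/1027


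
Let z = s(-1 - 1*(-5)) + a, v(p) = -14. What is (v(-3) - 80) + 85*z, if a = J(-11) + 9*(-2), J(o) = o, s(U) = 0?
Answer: -2559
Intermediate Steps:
a = -29 (a = -11 + 9*(-2) = -11 - 18 = -29)
z = -29 (z = 0 - 29 = -29)
(v(-3) - 80) + 85*z = (-14 - 80) + 85*(-29) = -94 - 2465 = -2559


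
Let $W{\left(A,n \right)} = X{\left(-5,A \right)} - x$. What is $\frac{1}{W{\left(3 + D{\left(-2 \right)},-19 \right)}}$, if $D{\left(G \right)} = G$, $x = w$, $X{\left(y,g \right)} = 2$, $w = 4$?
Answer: $- \frac{1}{2} \approx -0.5$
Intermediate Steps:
$x = 4$
$W{\left(A,n \right)} = -2$ ($W{\left(A,n \right)} = 2 - 4 = -2$)
$\frac{1}{W{\left(3 + D{\left(-2 \right)},-19 \right)}} = \frac{1}{-2} = - \frac{1}{2}$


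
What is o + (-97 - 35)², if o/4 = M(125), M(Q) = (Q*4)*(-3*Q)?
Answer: -732576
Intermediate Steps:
M(Q) = -12*Q² (M(Q) = (4*Q)*(-3*Q) = -12*Q²)
o = -750000 (o = 4*(-12*125²) = 4*(-12*15625) = 4*(-187500) = -750000)
o + (-97 - 35)² = -750000 + (-97 - 35)² = -750000 + (-132)² = -750000 + 17424 = -732576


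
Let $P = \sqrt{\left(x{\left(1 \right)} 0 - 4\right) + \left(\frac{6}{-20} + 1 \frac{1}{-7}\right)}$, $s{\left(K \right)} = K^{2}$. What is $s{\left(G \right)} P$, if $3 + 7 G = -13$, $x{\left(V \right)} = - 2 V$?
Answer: $\frac{128 i \sqrt{21770}}{1715} \approx 11.012 i$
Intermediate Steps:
$G = - \frac{16}{7}$ ($G = - \frac{3}{7} + \frac{1}{7} \left(-13\right) = - \frac{3}{7} - \frac{13}{7} = - \frac{16}{7} \approx -2.2857$)
$P = \frac{i \sqrt{21770}}{70}$ ($P = \sqrt{\left(\left(-2\right) 1 \cdot 0 - 4\right) + \left(\frac{6}{-20} + 1 \frac{1}{-7}\right)} = \sqrt{\left(\left(-2\right) 0 - 4\right) + \left(6 \left(- \frac{1}{20}\right) + 1 \left(- \frac{1}{7}\right)\right)} = \sqrt{\left(0 - 4\right) - \frac{31}{70}} = \sqrt{-4 - \frac{31}{70}} = \sqrt{- \frac{311}{70}} = \frac{i \sqrt{21770}}{70} \approx 2.1078 i$)
$s{\left(G \right)} P = \left(- \frac{16}{7}\right)^{2} \frac{i \sqrt{21770}}{70} = \frac{256 \frac{i \sqrt{21770}}{70}}{49} = \frac{128 i \sqrt{21770}}{1715}$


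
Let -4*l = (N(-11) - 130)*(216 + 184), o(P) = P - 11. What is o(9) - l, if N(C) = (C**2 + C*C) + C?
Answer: 10098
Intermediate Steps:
N(C) = C + 2*C**2 (N(C) = (C**2 + C**2) + C = 2*C**2 + C = C + 2*C**2)
o(P) = -11 + P
l = -10100 (l = -(-11*(1 + 2*(-11)) - 130)*(216 + 184)/4 = -(-11*(1 - 22) - 130)*400/4 = -(-11*(-21) - 130)*400/4 = -(231 - 130)*400/4 = -101*400/4 = -1/4*40400 = -10100)
o(9) - l = (-11 + 9) - 1*(-10100) = -2 + 10100 = 10098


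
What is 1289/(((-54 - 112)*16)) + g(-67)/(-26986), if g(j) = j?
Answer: -17303501/35837408 ≈ -0.48283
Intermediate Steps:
1289/(((-54 - 112)*16)) + g(-67)/(-26986) = 1289/(((-54 - 112)*16)) - 67/(-26986) = 1289/((-166*16)) - 67*(-1/26986) = 1289/(-2656) + 67/26986 = 1289*(-1/2656) + 67/26986 = -1289/2656 + 67/26986 = -17303501/35837408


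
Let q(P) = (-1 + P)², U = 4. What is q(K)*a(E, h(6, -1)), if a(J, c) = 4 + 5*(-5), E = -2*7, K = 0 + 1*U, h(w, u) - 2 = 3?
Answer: -189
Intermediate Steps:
h(w, u) = 5 (h(w, u) = 2 + 3 = 5)
K = 4 (K = 0 + 1*4 = 0 + 4 = 4)
E = -14
a(J, c) = -21 (a(J, c) = 4 - 25 = -21)
q(K)*a(E, h(6, -1)) = (-1 + 4)²*(-21) = 3²*(-21) = 9*(-21) = -189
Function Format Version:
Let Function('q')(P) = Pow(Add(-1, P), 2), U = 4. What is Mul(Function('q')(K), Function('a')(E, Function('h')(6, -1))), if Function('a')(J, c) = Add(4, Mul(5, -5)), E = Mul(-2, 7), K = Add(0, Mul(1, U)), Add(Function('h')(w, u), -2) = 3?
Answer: -189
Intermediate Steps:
Function('h')(w, u) = 5 (Function('h')(w, u) = Add(2, 3) = 5)
K = 4 (K = Add(0, Mul(1, 4)) = Add(0, 4) = 4)
E = -14
Function('a')(J, c) = -21 (Function('a')(J, c) = Add(4, -25) = -21)
Mul(Function('q')(K), Function('a')(E, Function('h')(6, -1))) = Mul(Pow(Add(-1, 4), 2), -21) = Mul(Pow(3, 2), -21) = Mul(9, -21) = -189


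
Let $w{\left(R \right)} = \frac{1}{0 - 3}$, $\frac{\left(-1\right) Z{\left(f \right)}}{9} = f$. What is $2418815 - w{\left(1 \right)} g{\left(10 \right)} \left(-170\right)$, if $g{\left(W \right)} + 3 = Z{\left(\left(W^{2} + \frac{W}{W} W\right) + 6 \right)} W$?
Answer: $3010585$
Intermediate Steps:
$Z{\left(f \right)} = - 9 f$
$g{\left(W \right)} = -3 + W \left(-54 - 9 W - 9 W^{2}\right)$ ($g{\left(W \right)} = -3 + - 9 \left(\left(W^{2} + \frac{W}{W} W\right) + 6\right) W = -3 + - 9 \left(\left(W^{2} + 1 W\right) + 6\right) W = -3 + - 9 \left(\left(W^{2} + W\right) + 6\right) W = -3 + - 9 \left(\left(W + W^{2}\right) + 6\right) W = -3 + - 9 \left(6 + W + W^{2}\right) W = -3 + \left(-54 - 9 W - 9 W^{2}\right) W = -3 + W \left(-54 - 9 W - 9 W^{2}\right)$)
$w{\left(R \right)} = - \frac{1}{3}$ ($w{\left(R \right)} = \frac{1}{-3} = - \frac{1}{3}$)
$2418815 - w{\left(1 \right)} g{\left(10 \right)} \left(-170\right) = 2418815 - - \frac{-3 + 9 \cdot 10 \left(-6 - 10 - 10^{2}\right)}{3} \left(-170\right) = 2418815 - - \frac{-3 + 9 \cdot 10 \left(-6 - 10 - 100\right)}{3} \left(-170\right) = 2418815 - - \frac{-3 + 9 \cdot 10 \left(-116\right)}{3} \left(-170\right) = 2418815 - - \frac{-3 - 10440}{3} \left(-170\right) = 2418815 - \left(- \frac{1}{3}\right) \left(-10443\right) \left(-170\right) = 2418815 - 3481 \left(-170\right) = 2418815 - -591770 = 2418815 + 591770 = 3010585$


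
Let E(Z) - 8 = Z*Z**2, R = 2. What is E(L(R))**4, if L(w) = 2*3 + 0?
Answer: 2517630976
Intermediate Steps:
L(w) = 6 (L(w) = 6 + 0 = 6)
E(Z) = 8 + Z**3 (E(Z) = 8 + Z*Z**2 = 8 + Z**3)
E(L(R))**4 = (8 + 6**3)**4 = (8 + 216)**4 = 224**4 = 2517630976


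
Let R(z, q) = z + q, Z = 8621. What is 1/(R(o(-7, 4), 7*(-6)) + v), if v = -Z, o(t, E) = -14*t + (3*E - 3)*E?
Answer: -1/8529 ≈ -0.00011725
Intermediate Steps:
o(t, E) = -14*t + E*(-3 + 3*E) (o(t, E) = -14*t + (-3 + 3*E)*E = -14*t + E*(-3 + 3*E))
R(z, q) = q + z
v = -8621 (v = -1*8621 = -8621)
1/(R(o(-7, 4), 7*(-6)) + v) = 1/((7*(-6) + (-14*(-7) - 3*4 + 3*4²)) - 8621) = 1/((-42 + (98 - 12 + 3*16)) - 8621) = 1/((-42 + (98 - 12 + 48)) - 8621) = 1/((-42 + 134) - 8621) = 1/(92 - 8621) = 1/(-8529) = -1/8529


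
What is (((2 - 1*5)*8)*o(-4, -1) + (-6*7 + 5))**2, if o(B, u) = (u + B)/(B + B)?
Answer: 2704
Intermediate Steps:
o(B, u) = (B + u)/(2*B) (o(B, u) = (B + u)/((2*B)) = (B + u)*(1/(2*B)) = (B + u)/(2*B))
(((2 - 1*5)*8)*o(-4, -1) + (-6*7 + 5))**2 = (((2 - 1*5)*8)*((1/2)*(-4 - 1)/(-4)) + (-6*7 + 5))**2 = (((2 - 5)*8)*((1/2)*(-1/4)*(-5)) + (-42 + 5))**2 = (-3*8*(5/8) - 37)**2 = (-24*5/8 - 37)**2 = (-15 - 37)**2 = (-52)**2 = 2704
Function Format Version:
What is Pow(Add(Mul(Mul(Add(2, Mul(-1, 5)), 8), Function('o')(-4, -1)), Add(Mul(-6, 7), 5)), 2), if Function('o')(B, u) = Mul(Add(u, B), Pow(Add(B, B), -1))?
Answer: 2704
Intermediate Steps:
Function('o')(B, u) = Mul(Rational(1, 2), Pow(B, -1), Add(B, u)) (Function('o')(B, u) = Mul(Add(B, u), Pow(Mul(2, B), -1)) = Mul(Add(B, u), Mul(Rational(1, 2), Pow(B, -1))) = Mul(Rational(1, 2), Pow(B, -1), Add(B, u)))
Pow(Add(Mul(Mul(Add(2, Mul(-1, 5)), 8), Function('o')(-4, -1)), Add(Mul(-6, 7), 5)), 2) = Pow(Add(Mul(Mul(Add(2, Mul(-1, 5)), 8), Mul(Rational(1, 2), Pow(-4, -1), Add(-4, -1))), Add(Mul(-6, 7), 5)), 2) = Pow(Add(Mul(Mul(Add(2, -5), 8), Mul(Rational(1, 2), Rational(-1, 4), -5)), Add(-42, 5)), 2) = Pow(Add(Mul(Mul(-3, 8), Rational(5, 8)), -37), 2) = Pow(Add(Mul(-24, Rational(5, 8)), -37), 2) = Pow(Add(-15, -37), 2) = Pow(-52, 2) = 2704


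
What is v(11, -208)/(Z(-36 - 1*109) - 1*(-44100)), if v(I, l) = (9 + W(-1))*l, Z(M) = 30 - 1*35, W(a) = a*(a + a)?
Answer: -2288/44095 ≈ -0.051888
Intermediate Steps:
W(a) = 2*a**2 (W(a) = a*(2*a) = 2*a**2)
Z(M) = -5 (Z(M) = 30 - 35 = -5)
v(I, l) = 11*l (v(I, l) = (9 + 2*(-1)**2)*l = (9 + 2*1)*l = (9 + 2)*l = 11*l)
v(11, -208)/(Z(-36 - 1*109) - 1*(-44100)) = (11*(-208))/(-5 - 1*(-44100)) = -2288/(-5 + 44100) = -2288/44095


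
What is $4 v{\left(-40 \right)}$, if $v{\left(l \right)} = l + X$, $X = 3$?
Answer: $-148$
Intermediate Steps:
$v{\left(l \right)} = 3 + l$ ($v{\left(l \right)} = l + 3 = 3 + l$)
$4 v{\left(-40 \right)} = 4 \left(3 - 40\right) = 4 \left(-37\right) = -148$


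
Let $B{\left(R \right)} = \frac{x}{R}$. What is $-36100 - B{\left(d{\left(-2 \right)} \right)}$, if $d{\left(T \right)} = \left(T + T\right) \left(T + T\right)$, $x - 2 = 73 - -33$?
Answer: $- \frac{144427}{4} \approx -36107.0$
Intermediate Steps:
$x = 108$ ($x = 2 + \left(73 - -33\right) = 2 + \left(73 + 33\right) = 2 + 106 = 108$)
$d{\left(T \right)} = 4 T^{2}$ ($d{\left(T \right)} = 2 T 2 T = 4 T^{2}$)
$B{\left(R \right)} = \frac{108}{R}$
$-36100 - B{\left(d{\left(-2 \right)} \right)} = -36100 - \frac{108}{4 \left(-2\right)^{2}} = -36100 - \frac{108}{4 \cdot 4} = -36100 - \frac{108}{16} = -36100 - 108 \cdot \frac{1}{16} = -36100 - \frac{27}{4} = - \frac{144427}{4}$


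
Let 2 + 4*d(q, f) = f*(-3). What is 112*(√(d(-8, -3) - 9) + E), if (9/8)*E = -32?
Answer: -28672/9 + 56*I*√29 ≈ -3185.8 + 301.57*I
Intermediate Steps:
E = -256/9 (E = (8/9)*(-32) = -256/9 ≈ -28.444)
d(q, f) = -½ - 3*f/4 (d(q, f) = -½ + (f*(-3))/4 = -½ + (-3*f)/4 = -½ - 3*f/4)
112*(√(d(-8, -3) - 9) + E) = 112*(√((-½ - ¾*(-3)) - 9) - 256/9) = 112*(√((-½ + 9/4) - 9) - 256/9) = 112*(√(7/4 - 9) - 256/9) = 112*(√(-29/4) - 256/9) = 112*(I*√29/2 - 256/9) = 112*(-256/9 + I*√29/2) = -28672/9 + 56*I*√29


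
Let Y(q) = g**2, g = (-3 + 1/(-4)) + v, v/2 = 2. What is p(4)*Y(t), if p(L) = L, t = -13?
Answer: 9/4 ≈ 2.2500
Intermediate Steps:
v = 4 (v = 2*2 = 4)
g = 3/4 (g = (-3 + 1/(-4)) + 4 = (-3 - 1/4) + 4 = -13/4 + 4 = 3/4 ≈ 0.75000)
Y(q) = 9/16 (Y(q) = (3/4)**2 = 9/16)
p(4)*Y(t) = 4*(9/16) = 9/4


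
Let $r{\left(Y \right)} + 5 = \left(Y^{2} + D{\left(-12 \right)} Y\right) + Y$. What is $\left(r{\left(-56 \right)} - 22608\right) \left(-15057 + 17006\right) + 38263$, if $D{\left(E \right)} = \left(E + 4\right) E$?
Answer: $-48509378$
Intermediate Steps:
$D{\left(E \right)} = E \left(4 + E\right)$ ($D{\left(E \right)} = \left(4 + E\right) E = E \left(4 + E\right)$)
$r{\left(Y \right)} = -5 + Y^{2} + 97 Y$ ($r{\left(Y \right)} = -5 + \left(\left(Y^{2} + - 12 \left(4 - 12\right) Y\right) + Y\right) = -5 + \left(\left(Y^{2} + \left(-12\right) \left(-8\right) Y\right) + Y\right) = -5 + \left(\left(Y^{2} + 96 Y\right) + Y\right) = -5 + \left(Y^{2} + 97 Y\right) = -5 + Y^{2} + 97 Y$)
$\left(r{\left(-56 \right)} - 22608\right) \left(-15057 + 17006\right) + 38263 = \left(\left(-5 + \left(-56\right)^{2} + 97 \left(-56\right)\right) - 22608\right) \left(-15057 + 17006\right) + 38263 = \left(\left(-5 + 3136 - 5432\right) - 22608\right) 1949 + 38263 = \left(-2301 - 22608\right) 1949 + 38263 = \left(-24909\right) 1949 + 38263 = -48547641 + 38263 = -48509378$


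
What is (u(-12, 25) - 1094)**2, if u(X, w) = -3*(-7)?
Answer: 1151329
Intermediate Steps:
u(X, w) = 21
(u(-12, 25) - 1094)**2 = (21 - 1094)**2 = (-1073)**2 = 1151329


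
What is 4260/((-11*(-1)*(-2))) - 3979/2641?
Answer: -5669099/29051 ≈ -195.14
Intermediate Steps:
4260/((-11*(-1)*(-2))) - 3979/2641 = 4260/((11*(-2))) - 3979*1/2641 = 4260/(-22) - 3979/2641 = 4260*(-1/22) - 3979/2641 = -2130/11 - 3979/2641 = -5669099/29051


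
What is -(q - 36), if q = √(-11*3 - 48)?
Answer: 36 - 9*I ≈ 36.0 - 9.0*I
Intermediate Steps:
q = 9*I (q = √(-33 - 48) = √(-81) = 9*I ≈ 9.0*I)
-(q - 36) = -(9*I - 36) = -(-36 + 9*I) = 36 - 9*I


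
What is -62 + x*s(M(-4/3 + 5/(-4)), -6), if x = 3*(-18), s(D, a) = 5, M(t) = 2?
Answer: -332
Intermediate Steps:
x = -54
-62 + x*s(M(-4/3 + 5/(-4)), -6) = -62 - 54*5 = -62 - 270 = -332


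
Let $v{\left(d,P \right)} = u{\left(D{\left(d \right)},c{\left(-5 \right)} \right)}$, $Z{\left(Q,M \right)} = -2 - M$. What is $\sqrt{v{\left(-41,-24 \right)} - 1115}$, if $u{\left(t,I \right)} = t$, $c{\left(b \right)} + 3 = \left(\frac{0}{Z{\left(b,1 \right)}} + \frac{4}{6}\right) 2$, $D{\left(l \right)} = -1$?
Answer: $6 i \sqrt{31} \approx 33.407 i$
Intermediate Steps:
$c{\left(b \right)} = - \frac{5}{3}$ ($c{\left(b \right)} = -3 + \left(\frac{0}{-2 - 1} + \frac{4}{6}\right) 2 = -3 + \left(\frac{0}{-2 - 1} + 4 \cdot \frac{1}{6}\right) 2 = -3 + \left(\frac{0}{-3} + \frac{2}{3}\right) 2 = -3 + \left(0 \left(- \frac{1}{3}\right) + \frac{2}{3}\right) 2 = -3 + \left(0 + \frac{2}{3}\right) 2 = -3 + \frac{2}{3} \cdot 2 = -3 + \frac{4}{3} = - \frac{5}{3}$)
$v{\left(d,P \right)} = -1$
$\sqrt{v{\left(-41,-24 \right)} - 1115} = \sqrt{-1 - 1115} = \sqrt{-1116} = 6 i \sqrt{31}$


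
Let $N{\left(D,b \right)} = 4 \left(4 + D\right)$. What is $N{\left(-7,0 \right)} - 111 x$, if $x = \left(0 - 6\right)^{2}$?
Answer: $-4008$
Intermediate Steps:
$x = 36$ ($x = \left(-6\right)^{2} = 36$)
$N{\left(D,b \right)} = 16 + 4 D$
$N{\left(-7,0 \right)} - 111 x = \left(16 + 4 \left(-7\right)\right) - 3996 = \left(16 - 28\right) - 3996 = -12 - 3996 = -4008$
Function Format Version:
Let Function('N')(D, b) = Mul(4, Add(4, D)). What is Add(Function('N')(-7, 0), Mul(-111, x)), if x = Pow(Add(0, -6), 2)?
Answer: -4008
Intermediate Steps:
x = 36 (x = Pow(-6, 2) = 36)
Function('N')(D, b) = Add(16, Mul(4, D))
Add(Function('N')(-7, 0), Mul(-111, x)) = Add(Add(16, Mul(4, -7)), Mul(-111, 36)) = Add(Add(16, -28), -3996) = Add(-12, -3996) = -4008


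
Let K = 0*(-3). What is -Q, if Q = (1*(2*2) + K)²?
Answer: -16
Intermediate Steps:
K = 0
Q = 16 (Q = (1*(2*2) + 0)² = (1*4 + 0)² = (4 + 0)² = 4² = 16)
-Q = -1*16 = -16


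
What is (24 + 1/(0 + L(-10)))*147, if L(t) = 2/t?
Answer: 2793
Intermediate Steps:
(24 + 1/(0 + L(-10)))*147 = (24 + 1/(0 + 2/(-10)))*147 = (24 + 1/(0 + 2*(-1/10)))*147 = (24 + 1/(0 - 1/5))*147 = (24 + 1/(-1/5))*147 = (24 - 5)*147 = 19*147 = 2793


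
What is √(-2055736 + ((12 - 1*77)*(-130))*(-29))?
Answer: I*√2300786 ≈ 1516.8*I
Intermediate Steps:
√(-2055736 + ((12 - 1*77)*(-130))*(-29)) = √(-2055736 + ((12 - 77)*(-130))*(-29)) = √(-2055736 - 65*(-130)*(-29)) = √(-2055736 + 8450*(-29)) = √(-2055736 - 245050) = √(-2300786) = I*√2300786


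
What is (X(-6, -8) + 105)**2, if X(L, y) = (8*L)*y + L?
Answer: 233289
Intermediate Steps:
X(L, y) = L + 8*L*y (X(L, y) = 8*L*y + L = L + 8*L*y)
(X(-6, -8) + 105)**2 = (-6*(1 + 8*(-8)) + 105)**2 = (-6*(1 - 64) + 105)**2 = (-6*(-63) + 105)**2 = (378 + 105)**2 = 483**2 = 233289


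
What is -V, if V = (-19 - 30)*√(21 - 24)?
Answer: 49*I*√3 ≈ 84.87*I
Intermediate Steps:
V = -49*I*√3 ≈ -84.87*I
-V = -(-49)*I*√3 = 49*I*√3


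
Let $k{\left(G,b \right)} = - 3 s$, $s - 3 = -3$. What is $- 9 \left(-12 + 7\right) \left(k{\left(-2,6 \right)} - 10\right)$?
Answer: $-450$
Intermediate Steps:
$s = 0$ ($s = 3 - 3 = 0$)
$k{\left(G,b \right)} = 0$ ($k{\left(G,b \right)} = \left(-3\right) 0 = 0$)
$- 9 \left(-12 + 7\right) \left(k{\left(-2,6 \right)} - 10\right) = - 9 \left(-12 + 7\right) \left(0 - 10\right) = - 9 \left(\left(-5\right) \left(-10\right)\right) = \left(-9\right) 50 = -450$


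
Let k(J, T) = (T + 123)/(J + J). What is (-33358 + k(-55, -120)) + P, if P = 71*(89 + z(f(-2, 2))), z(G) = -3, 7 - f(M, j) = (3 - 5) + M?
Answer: -2997723/110 ≈ -27252.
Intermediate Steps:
f(M, j) = 9 - M (f(M, j) = 7 - ((3 - 5) + M) = 7 - (-2 + M) = 7 + (2 - M) = 9 - M)
k(J, T) = (123 + T)/(2*J) (k(J, T) = (123 + T)/((2*J)) = (123 + T)*(1/(2*J)) = (123 + T)/(2*J))
P = 6106 (P = 71*(89 - 3) = 71*86 = 6106)
(-33358 + k(-55, -120)) + P = (-33358 + (½)*(123 - 120)/(-55)) + 6106 = (-33358 + (½)*(-1/55)*3) + 6106 = (-33358 - 3/110) + 6106 = -3669383/110 + 6106 = -2997723/110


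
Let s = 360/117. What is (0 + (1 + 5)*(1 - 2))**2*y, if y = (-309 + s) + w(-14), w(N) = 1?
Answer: -142704/13 ≈ -10977.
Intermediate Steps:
s = 40/13 (s = 360*(1/117) = 40/13 ≈ 3.0769)
y = -3964/13 (y = (-309 + 40/13) + 1 = -3977/13 + 1 = -3964/13 ≈ -304.92)
(0 + (1 + 5)*(1 - 2))**2*y = (0 + (1 + 5)*(1 - 2))**2*(-3964/13) = (0 + 6*(-1))**2*(-3964/13) = (0 - 6)**2*(-3964/13) = (-6)**2*(-3964/13) = 36*(-3964/13) = -142704/13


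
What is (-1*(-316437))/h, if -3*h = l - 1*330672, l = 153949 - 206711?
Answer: 949311/383434 ≈ 2.4758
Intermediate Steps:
l = -52762
h = 383434/3 (h = -(-52762 - 1*330672)/3 = -(-52762 - 330672)/3 = -⅓*(-383434) = 383434/3 ≈ 1.2781e+5)
(-1*(-316437))/h = (-1*(-316437))/(383434/3) = 316437*(3/383434) = 949311/383434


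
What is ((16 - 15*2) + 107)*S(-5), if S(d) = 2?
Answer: 186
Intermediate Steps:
((16 - 15*2) + 107)*S(-5) = ((16 - 15*2) + 107)*2 = ((16 - 1*30) + 107)*2 = ((16 - 30) + 107)*2 = (-14 + 107)*2 = 93*2 = 186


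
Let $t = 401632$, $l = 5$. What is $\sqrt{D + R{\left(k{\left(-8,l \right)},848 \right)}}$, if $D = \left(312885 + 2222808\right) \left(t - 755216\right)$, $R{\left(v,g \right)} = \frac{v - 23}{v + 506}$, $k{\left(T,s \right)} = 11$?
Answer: $\frac{6 i \sqrt{6656836062167027}}{517} \approx 9.4688 \cdot 10^{5} i$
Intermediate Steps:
$R{\left(v,g \right)} = \frac{-23 + v}{506 + v}$
$D = -896580473712$ ($D = \left(312885 + 2222808\right) \left(401632 - 755216\right) = 2535693 \left(401632 - 755216\right) = 2535693 \left(-353584\right) = -896580473712$)
$\sqrt{D + R{\left(k{\left(-8,l \right)},848 \right)}} = \sqrt{-896580473712 + \frac{-23 + 11}{506 + 11}} = \sqrt{-896580473712 + \frac{1}{517} \left(-12\right)} = \sqrt{-896580473712 - \frac{12}{517}} = \sqrt{- \frac{463532104909116}{517}} = \frac{6 i \sqrt{6656836062167027}}{517}$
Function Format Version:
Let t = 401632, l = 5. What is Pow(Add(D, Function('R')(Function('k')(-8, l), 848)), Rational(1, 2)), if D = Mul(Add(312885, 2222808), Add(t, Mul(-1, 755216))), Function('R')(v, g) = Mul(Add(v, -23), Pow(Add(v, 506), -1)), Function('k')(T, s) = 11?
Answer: Mul(Rational(6, 517), I, Pow(6656836062167027, Rational(1, 2))) ≈ Mul(9.4688e+5, I)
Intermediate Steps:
Function('R')(v, g) = Mul(Pow(Add(506, v), -1), Add(-23, v)) (Function('R')(v, g) = Mul(Add(-23, v), Pow(Add(506, v), -1)) = Mul(Pow(Add(506, v), -1), Add(-23, v)))
D = -896580473712 (D = Mul(Add(312885, 2222808), Add(401632, Mul(-1, 755216))) = Mul(2535693, Add(401632, -755216)) = Mul(2535693, -353584) = -896580473712)
Pow(Add(D, Function('R')(Function('k')(-8, l), 848)), Rational(1, 2)) = Pow(Add(-896580473712, Mul(Pow(Add(506, 11), -1), Add(-23, 11))), Rational(1, 2)) = Pow(Add(-896580473712, Mul(Pow(517, -1), -12)), Rational(1, 2)) = Pow(Add(-896580473712, Mul(Rational(1, 517), -12)), Rational(1, 2)) = Pow(Add(-896580473712, Rational(-12, 517)), Rational(1, 2)) = Pow(Rational(-463532104909116, 517), Rational(1, 2)) = Mul(Rational(6, 517), I, Pow(6656836062167027, Rational(1, 2)))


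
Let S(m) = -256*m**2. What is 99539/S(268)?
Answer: -99539/18386944 ≈ -0.0054136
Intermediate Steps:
99539/S(268) = 99539/((-256*268**2)) = 99539/((-256*71824)) = 99539/(-18386944) = 99539*(-1/18386944) = -99539/18386944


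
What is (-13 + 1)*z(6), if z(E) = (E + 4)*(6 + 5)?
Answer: -1320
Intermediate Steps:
z(E) = 44 + 11*E (z(E) = (4 + E)*11 = 44 + 11*E)
(-13 + 1)*z(6) = (-13 + 1)*(44 + 11*6) = -12*(44 + 66) = -12*110 = -1320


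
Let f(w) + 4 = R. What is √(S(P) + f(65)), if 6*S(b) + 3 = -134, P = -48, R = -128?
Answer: I*√5574/6 ≈ 12.443*I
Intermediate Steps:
f(w) = -132 (f(w) = -4 - 128 = -132)
S(b) = -137/6 (S(b) = -½ + (⅙)*(-134) = -½ - 67/3 = -137/6)
√(S(P) + f(65)) = √(-137/6 - 132) = √(-929/6) = I*√5574/6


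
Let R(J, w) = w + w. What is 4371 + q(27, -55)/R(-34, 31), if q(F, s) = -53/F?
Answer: 7317001/1674 ≈ 4371.0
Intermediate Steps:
R(J, w) = 2*w
4371 + q(27, -55)/R(-34, 31) = 4371 + (-53/27)/((2*31)) = 4371 - 53*1/27/62 = 4371 - 53/27*1/62 = 4371 - 53/1674 = 7317001/1674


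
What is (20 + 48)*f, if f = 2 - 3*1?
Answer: -68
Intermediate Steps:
f = -1 (f = 2 - 3 = -1)
(20 + 48)*f = (20 + 48)*(-1) = 68*(-1) = -68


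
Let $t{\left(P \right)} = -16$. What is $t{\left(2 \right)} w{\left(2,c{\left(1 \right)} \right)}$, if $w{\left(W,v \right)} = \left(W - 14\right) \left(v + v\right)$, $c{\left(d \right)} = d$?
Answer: $384$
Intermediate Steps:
$w{\left(W,v \right)} = 2 v \left(-14 + W\right)$ ($w{\left(W,v \right)} = \left(-14 + W\right) 2 v = 2 v \left(-14 + W\right)$)
$t{\left(2 \right)} w{\left(2,c{\left(1 \right)} \right)} = - 16 \cdot 2 \cdot 1 \left(-14 + 2\right) = - 16 \cdot 2 \cdot 1 \left(-12\right) = \left(-16\right) \left(-24\right) = 384$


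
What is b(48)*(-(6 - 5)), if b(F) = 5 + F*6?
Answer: -293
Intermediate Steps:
b(F) = 5 + 6*F
b(48)*(-(6 - 5)) = (5 + 6*48)*(-(6 - 5)) = (5 + 288)*(-1*1) = 293*(-1) = -293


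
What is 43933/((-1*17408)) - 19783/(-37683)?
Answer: -1311144775/655985664 ≈ -1.9987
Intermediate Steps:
43933/((-1*17408)) - 19783/(-37683) = 43933/(-17408) - 19783*(-1/37683) = 43933*(-1/17408) + 19783/37683 = -43933/17408 + 19783/37683 = -1311144775/655985664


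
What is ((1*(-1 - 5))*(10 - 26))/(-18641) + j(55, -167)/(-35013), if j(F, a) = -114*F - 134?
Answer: 116015716/652677333 ≈ 0.17775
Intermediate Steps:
j(F, a) = -134 - 114*F
((1*(-1 - 5))*(10 - 26))/(-18641) + j(55, -167)/(-35013) = ((1*(-1 - 5))*(10 - 26))/(-18641) + (-134 - 114*55)/(-35013) = ((1*(-6))*(-16))*(-1/18641) + (-134 - 6270)*(-1/35013) = -6*(-16)*(-1/18641) - 6404*(-1/35013) = 96*(-1/18641) + 6404/35013 = -96/18641 + 6404/35013 = 116015716/652677333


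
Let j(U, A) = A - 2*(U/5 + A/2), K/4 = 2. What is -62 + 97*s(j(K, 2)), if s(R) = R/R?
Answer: 35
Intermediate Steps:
K = 8 (K = 4*2 = 8)
j(U, A) = -2*U/5 (j(U, A) = A - 2*(U*(1/5) + A*(1/2)) = A - 2*(U/5 + A/2) = A - 2*(A/2 + U/5) = A + (-A - 2*U/5) = -2*U/5)
s(R) = 1
-62 + 97*s(j(K, 2)) = -62 + 97*1 = -62 + 97 = 35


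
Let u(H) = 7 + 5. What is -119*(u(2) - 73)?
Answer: 7259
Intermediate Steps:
u(H) = 12
-119*(u(2) - 73) = -119*(12 - 73) = -119*(-61) = 7259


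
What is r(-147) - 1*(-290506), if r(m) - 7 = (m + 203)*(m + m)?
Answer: 274049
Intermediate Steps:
r(m) = 7 + 2*m*(203 + m) (r(m) = 7 + (m + 203)*(m + m) = 7 + (203 + m)*(2*m) = 7 + 2*m*(203 + m))
r(-147) - 1*(-290506) = (7 + 2*(-147)² + 406*(-147)) - 1*(-290506) = (7 + 2*21609 - 59682) + 290506 = (7 + 43218 - 59682) + 290506 = -16457 + 290506 = 274049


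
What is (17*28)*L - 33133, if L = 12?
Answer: -27421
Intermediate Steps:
(17*28)*L - 33133 = (17*28)*12 - 33133 = 476*12 - 33133 = 5712 - 33133 = -27421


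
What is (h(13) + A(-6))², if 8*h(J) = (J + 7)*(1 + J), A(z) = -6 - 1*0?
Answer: 841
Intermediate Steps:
A(z) = -6 (A(z) = -6 + 0 = -6)
h(J) = (1 + J)*(7 + J)/8 (h(J) = ((J + 7)*(1 + J))/8 = ((7 + J)*(1 + J))/8 = ((1 + J)*(7 + J))/8 = (1 + J)*(7 + J)/8)
(h(13) + A(-6))² = ((7/8 + 13 + (⅛)*13²) - 6)² = ((7/8 + 13 + (⅛)*169) - 6)² = ((7/8 + 13 + 169/8) - 6)² = (35 - 6)² = 29² = 841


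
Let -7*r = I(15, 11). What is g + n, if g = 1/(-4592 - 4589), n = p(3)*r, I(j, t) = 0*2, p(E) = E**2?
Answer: -1/9181 ≈ -0.00010892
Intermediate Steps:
I(j, t) = 0
r = 0 (r = -1/7*0 = 0)
n = 0 (n = 3**2*0 = 9*0 = 0)
g = -1/9181 (g = 1/(-9181) = -1/9181 ≈ -0.00010892)
g + n = -1/9181 + 0 = -1/9181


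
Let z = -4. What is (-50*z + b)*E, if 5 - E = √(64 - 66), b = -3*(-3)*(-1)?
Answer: 955 - 191*I*√2 ≈ 955.0 - 270.11*I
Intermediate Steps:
b = -9 (b = 9*(-1) = -9)
E = 5 - I*√2 (E = 5 - √(64 - 66) = 5 - √(-2) = 5 - I*√2 ≈ 5.0 - 1.4142*I)
(-50*z + b)*E = (-50*(-4) - 9)*(5 - I*√2) = (200 - 9)*(5 - I*√2) = 191*(5 - I*√2) = 955 - 191*I*√2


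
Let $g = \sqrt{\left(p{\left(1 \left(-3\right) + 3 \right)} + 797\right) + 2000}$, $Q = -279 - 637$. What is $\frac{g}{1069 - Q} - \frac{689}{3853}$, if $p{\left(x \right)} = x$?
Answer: $- \frac{689}{3853} + \frac{\sqrt{2797}}{1985} \approx -0.15218$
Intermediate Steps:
$Q = -916$ ($Q = -279 - 637 = -916$)
$g = \sqrt{2797}$ ($g = \sqrt{\left(\left(1 \left(-3\right) + 3\right) + 797\right) + 2000} = \sqrt{\left(\left(-3 + 3\right) + 797\right) + 2000} = \sqrt{\left(0 + 797\right) + 2000} = \sqrt{797 + 2000} = \sqrt{2797} \approx 52.887$)
$\frac{g}{1069 - Q} - \frac{689}{3853} = \frac{\sqrt{2797}}{1069 - -916} - \frac{689}{3853} = \frac{\sqrt{2797}}{1069 + 916} - \frac{689}{3853} = \frac{\sqrt{2797}}{1985} - \frac{689}{3853} = - \frac{689}{3853} + \frac{\sqrt{2797}}{1985}$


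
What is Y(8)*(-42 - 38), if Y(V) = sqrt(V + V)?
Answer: -320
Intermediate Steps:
Y(V) = sqrt(2)*sqrt(V) (Y(V) = sqrt(2*V) = sqrt(2)*sqrt(V))
Y(8)*(-42 - 38) = (sqrt(2)*sqrt(8))*(-42 - 38) = (sqrt(2)*(2*sqrt(2)))*(-80) = 4*(-80) = -320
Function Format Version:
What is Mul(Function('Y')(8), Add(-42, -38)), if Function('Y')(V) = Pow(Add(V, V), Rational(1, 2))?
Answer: -320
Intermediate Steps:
Function('Y')(V) = Mul(Pow(2, Rational(1, 2)), Pow(V, Rational(1, 2))) (Function('Y')(V) = Pow(Mul(2, V), Rational(1, 2)) = Mul(Pow(2, Rational(1, 2)), Pow(V, Rational(1, 2))))
Mul(Function('Y')(8), Add(-42, -38)) = Mul(Mul(Pow(2, Rational(1, 2)), Pow(8, Rational(1, 2))), Add(-42, -38)) = Mul(Mul(Pow(2, Rational(1, 2)), Mul(2, Pow(2, Rational(1, 2)))), -80) = Mul(4, -80) = -320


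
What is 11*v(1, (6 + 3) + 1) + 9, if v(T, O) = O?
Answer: 119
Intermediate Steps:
11*v(1, (6 + 3) + 1) + 9 = 11*((6 + 3) + 1) + 9 = 11*(9 + 1) + 9 = 11*10 + 9 = 110 + 9 = 119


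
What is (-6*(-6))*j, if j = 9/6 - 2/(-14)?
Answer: 414/7 ≈ 59.143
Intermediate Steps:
j = 23/14 (j = 9*(1/6) - 2*(-1/14) = 3/2 + 1/7 = 23/14 ≈ 1.6429)
(-6*(-6))*j = -6*(-6)*(23/14) = 36*(23/14) = 414/7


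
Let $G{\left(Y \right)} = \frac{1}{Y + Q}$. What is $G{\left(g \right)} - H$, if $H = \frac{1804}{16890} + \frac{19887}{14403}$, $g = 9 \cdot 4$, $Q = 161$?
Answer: $- \frac{11840999734}{7987255665} \approx -1.4825$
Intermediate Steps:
$g = 36$
$G{\left(Y \right)} = \frac{1}{161 + Y}$ ($G{\left(Y \right)} = \frac{1}{Y + 161} = \frac{1}{161 + Y}$)
$H = \frac{60312407}{40544445}$ ($H = 1804 \cdot \frac{1}{16890} + 19887 \cdot \frac{1}{14403} = \frac{902}{8445} + \frac{6629}{4801} = \frac{60312407}{40544445} \approx 1.4876$)
$G{\left(g \right)} - H = \frac{1}{161 + 36} - \frac{60312407}{40544445} = \frac{1}{197} - \frac{60312407}{40544445} = - \frac{11840999734}{7987255665}$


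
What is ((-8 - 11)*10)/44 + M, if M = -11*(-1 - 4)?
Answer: 1115/22 ≈ 50.682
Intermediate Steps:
M = 55 (M = -11*(-5) = 55)
((-8 - 11)*10)/44 + M = ((-8 - 11)*10)/44 + 55 = -19*10*(1/44) + 55 = -190*1/44 + 55 = -95/22 + 55 = 1115/22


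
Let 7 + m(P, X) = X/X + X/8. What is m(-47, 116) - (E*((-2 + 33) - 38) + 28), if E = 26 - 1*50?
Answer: -375/2 ≈ -187.50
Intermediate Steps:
E = -24 (E = 26 - 50 = -24)
m(P, X) = -6 + X/8 (m(P, X) = -7 + (X/X + X/8) = -7 + (1 + X*(1/8)) = -7 + (1 + X/8) = -6 + X/8)
m(-47, 116) - (E*((-2 + 33) - 38) + 28) = (-6 + (1/8)*116) - (-24*((-2 + 33) - 38) + 28) = (-6 + 29/2) - (-24*(31 - 38) + 28) = 17/2 - (-24*(-7) + 28) = 17/2 - (168 + 28) = 17/2 - 1*196 = 17/2 - 196 = -375/2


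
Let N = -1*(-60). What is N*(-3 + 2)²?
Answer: 60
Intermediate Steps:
N = 60
N*(-3 + 2)² = 60*(-3 + 2)² = 60*(-1)² = 60*1 = 60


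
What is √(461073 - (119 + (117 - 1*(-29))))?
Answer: 2*√115202 ≈ 678.83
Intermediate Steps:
√(461073 - (119 + (117 - 1*(-29)))) = √(461073 - (119 + (117 + 29))) = √(461073 - (119 + 146)) = √(461073 - 1*265) = √(461073 - 265) = √460808 = 2*√115202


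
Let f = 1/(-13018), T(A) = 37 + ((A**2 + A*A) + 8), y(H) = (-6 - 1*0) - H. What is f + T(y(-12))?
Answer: 1523105/13018 ≈ 117.00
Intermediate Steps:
y(H) = -6 - H (y(H) = (-6 + 0) - H = -6 - H)
T(A) = 45 + 2*A**2 (T(A) = 37 + ((A**2 + A**2) + 8) = 37 + (2*A**2 + 8) = 37 + (8 + 2*A**2) = 45 + 2*A**2)
f = -1/13018 ≈ -7.6817e-5
f + T(y(-12)) = -1/13018 + (45 + 2*(-6 - 1*(-12))**2) = -1/13018 + (45 + 2*(-6 + 12)**2) = -1/13018 + (45 + 2*6**2) = -1/13018 + (45 + 2*36) = -1/13018 + (45 + 72) = -1/13018 + 117 = 1523105/13018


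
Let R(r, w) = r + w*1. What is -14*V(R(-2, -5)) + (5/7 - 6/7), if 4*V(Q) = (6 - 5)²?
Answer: -51/14 ≈ -3.6429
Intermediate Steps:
R(r, w) = r + w
V(Q) = ¼ (V(Q) = (6 - 5)²/4 = (¼)*1² = (¼)*1 = ¼)
-14*V(R(-2, -5)) + (5/7 - 6/7) = -14*¼ + (5/7 - 6/7) = -7/2 + (5*(⅐) - 6*⅐) = -7/2 + (5/7 - 6/7) = -7/2 - ⅐ = -51/14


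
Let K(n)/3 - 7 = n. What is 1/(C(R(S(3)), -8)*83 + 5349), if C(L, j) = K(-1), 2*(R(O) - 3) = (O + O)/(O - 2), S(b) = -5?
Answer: 1/6843 ≈ 0.00014613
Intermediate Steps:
R(O) = 3 + O/(-2 + O) (R(O) = 3 + ((O + O)/(O - 2))/2 = 3 + ((2*O)/(-2 + O))/2 = 3 + (2*O/(-2 + O))/2 = 3 + O/(-2 + O))
K(n) = 21 + 3*n
C(L, j) = 18 (C(L, j) = 21 + 3*(-1) = 21 - 3 = 18)
1/(C(R(S(3)), -8)*83 + 5349) = 1/(18*83 + 5349) = 1/(1494 + 5349) = 1/6843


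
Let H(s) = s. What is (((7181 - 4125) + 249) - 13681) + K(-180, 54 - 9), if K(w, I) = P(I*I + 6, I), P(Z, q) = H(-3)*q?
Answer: -10511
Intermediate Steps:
P(Z, q) = -3*q
K(w, I) = -3*I
(((7181 - 4125) + 249) - 13681) + K(-180, 54 - 9) = (((7181 - 4125) + 249) - 13681) - 3*(54 - 9) = ((3056 + 249) - 13681) - 3*45 = (3305 - 13681) - 135 = -10376 - 135 = -10511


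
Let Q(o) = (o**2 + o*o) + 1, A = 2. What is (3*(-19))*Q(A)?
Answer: -513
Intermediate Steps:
Q(o) = 1 + 2*o**2 (Q(o) = (o**2 + o**2) + 1 = 2*o**2 + 1 = 1 + 2*o**2)
(3*(-19))*Q(A) = (3*(-19))*(1 + 2*2**2) = -57*(1 + 2*4) = -57*(1 + 8) = -57*9 = -513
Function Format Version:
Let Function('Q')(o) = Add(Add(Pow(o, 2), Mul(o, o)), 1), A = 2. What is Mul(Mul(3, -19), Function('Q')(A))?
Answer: -513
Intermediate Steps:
Function('Q')(o) = Add(1, Mul(2, Pow(o, 2))) (Function('Q')(o) = Add(Add(Pow(o, 2), Pow(o, 2)), 1) = Add(Mul(2, Pow(o, 2)), 1) = Add(1, Mul(2, Pow(o, 2))))
Mul(Mul(3, -19), Function('Q')(A)) = Mul(Mul(3, -19), Add(1, Mul(2, Pow(2, 2)))) = Mul(-57, Add(1, Mul(2, 4))) = Mul(-57, Add(1, 8)) = Mul(-57, 9) = -513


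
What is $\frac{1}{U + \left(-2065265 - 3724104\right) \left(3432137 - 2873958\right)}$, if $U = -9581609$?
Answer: $- \frac{1}{3231513780660} \approx -3.0945 \cdot 10^{-13}$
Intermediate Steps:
$\frac{1}{U + \left(-2065265 - 3724104\right) \left(3432137 - 2873958\right)} = \frac{1}{-9581609 + \left(-2065265 - 3724104\right) \left(3432137 - 2873958\right)} = \frac{1}{-9581609 - 3231504199051} = \frac{1}{-3231513780660} = - \frac{1}{3231513780660}$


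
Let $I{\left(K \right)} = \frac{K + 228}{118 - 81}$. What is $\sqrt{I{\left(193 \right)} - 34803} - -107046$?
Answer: $107046 + \frac{i \sqrt{47629730}}{37} \approx 1.0705 \cdot 10^{5} + 186.53 i$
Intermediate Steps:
$I{\left(K \right)} = \frac{228}{37} + \frac{K}{37}$ ($I{\left(K \right)} = \frac{228 + K}{37} = \left(228 + K\right) \frac{1}{37} = \frac{228}{37} + \frac{K}{37}$)
$\sqrt{I{\left(193 \right)} - 34803} - -107046 = \sqrt{\left(\frac{228}{37} + \frac{1}{37} \cdot 193\right) - 34803} - -107046 = \sqrt{\left(\frac{228}{37} + \frac{193}{37}\right) - 34803} + 107046 = \sqrt{\frac{421}{37} - 34803} + 107046 = \sqrt{- \frac{1287290}{37}} + 107046 = \frac{i \sqrt{47629730}}{37} + 107046 = 107046 + \frac{i \sqrt{47629730}}{37}$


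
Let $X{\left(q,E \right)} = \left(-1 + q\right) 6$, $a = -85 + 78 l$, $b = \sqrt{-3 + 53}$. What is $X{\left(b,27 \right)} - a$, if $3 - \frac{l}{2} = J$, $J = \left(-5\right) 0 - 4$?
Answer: $-1013 + 30 \sqrt{2} \approx -970.57$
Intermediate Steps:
$J = -4$ ($J = 0 - 4 = -4$)
$l = 14$ ($l = 6 - -8 = 6 + 8 = 14$)
$b = 5 \sqrt{2}$ ($b = \sqrt{50} = 5 \sqrt{2} \approx 7.0711$)
$a = 1007$ ($a = -85 + 78 \cdot 14 = -85 + 1092 = 1007$)
$X{\left(q,E \right)} = -6 + 6 q$
$X{\left(b,27 \right)} - a = \left(-6 + 6 \cdot 5 \sqrt{2}\right) - 1007 = \left(-6 + 30 \sqrt{2}\right) - 1007 = -1013 + 30 \sqrt{2}$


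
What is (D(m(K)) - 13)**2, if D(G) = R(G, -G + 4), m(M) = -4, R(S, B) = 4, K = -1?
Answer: 81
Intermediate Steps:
D(G) = 4
(D(m(K)) - 13)**2 = (4 - 13)**2 = (-9)**2 = 81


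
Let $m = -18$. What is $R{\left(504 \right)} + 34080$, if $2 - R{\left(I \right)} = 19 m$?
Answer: $34424$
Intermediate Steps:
$R{\left(I \right)} = 344$ ($R{\left(I \right)} = 2 - 19 \left(-18\right) = 2 - -342 = 2 + 342 = 344$)
$R{\left(504 \right)} + 34080 = 344 + 34080 = 34424$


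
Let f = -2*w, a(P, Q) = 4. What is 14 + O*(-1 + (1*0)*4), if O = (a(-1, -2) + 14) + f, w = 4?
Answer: 4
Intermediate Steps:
f = -8 (f = -2*4 = -8)
O = 10 (O = (4 + 14) - 8 = 18 - 8 = 10)
14 + O*(-1 + (1*0)*4) = 14 + 10*(-1 + (1*0)*4) = 14 + 10*(-1 + 0*4) = 14 + 10*(-1 + 0) = 14 + 10*(-1) = 14 - 10 = 4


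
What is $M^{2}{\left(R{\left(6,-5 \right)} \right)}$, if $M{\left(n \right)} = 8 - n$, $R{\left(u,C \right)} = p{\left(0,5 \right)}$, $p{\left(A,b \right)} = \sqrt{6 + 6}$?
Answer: $76 - 32 \sqrt{3} \approx 20.574$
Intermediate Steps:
$p{\left(A,b \right)} = 2 \sqrt{3}$ ($p{\left(A,b \right)} = \sqrt{12} = 2 \sqrt{3}$)
$R{\left(u,C \right)} = 2 \sqrt{3}$
$M^{2}{\left(R{\left(6,-5 \right)} \right)} = \left(8 - 2 \sqrt{3}\right)^{2}$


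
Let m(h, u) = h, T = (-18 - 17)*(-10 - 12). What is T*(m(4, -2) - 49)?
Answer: -34650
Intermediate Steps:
T = 770 (T = -35*(-22) = 770)
T*(m(4, -2) - 49) = 770*(4 - 49) = 770*(-45) = -34650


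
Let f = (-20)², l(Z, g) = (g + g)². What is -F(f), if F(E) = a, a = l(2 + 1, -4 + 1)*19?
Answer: -684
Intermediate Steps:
l(Z, g) = 4*g² (l(Z, g) = (2*g)² = 4*g²)
f = 400
a = 684 (a = (4*(-4 + 1)²)*19 = (4*(-3)²)*19 = (4*9)*19 = 36*19 = 684)
F(E) = 684
-F(f) = -1*684 = -684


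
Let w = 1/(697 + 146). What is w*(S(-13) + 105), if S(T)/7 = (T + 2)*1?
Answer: 28/843 ≈ 0.033215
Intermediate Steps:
w = 1/843 ≈ 0.0011862
S(T) = 14 + 7*T (S(T) = 7*((T + 2)*1) = 7*((2 + T)*1) = 7*(2 + T) = 14 + 7*T)
w*(S(-13) + 105) = ((14 + 7*(-13)) + 105)/843 = ((14 - 91) + 105)/843 = (-77 + 105)/843 = (1/843)*28 = 28/843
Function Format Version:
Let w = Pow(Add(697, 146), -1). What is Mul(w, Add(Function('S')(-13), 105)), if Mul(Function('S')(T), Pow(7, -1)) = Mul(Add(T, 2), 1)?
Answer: Rational(28, 843) ≈ 0.033215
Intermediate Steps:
w = Rational(1, 843) (w = Pow(843, -1) = Rational(1, 843) ≈ 0.0011862)
Function('S')(T) = Add(14, Mul(7, T)) (Function('S')(T) = Mul(7, Mul(Add(T, 2), 1)) = Mul(7, Mul(Add(2, T), 1)) = Mul(7, Add(2, T)) = Add(14, Mul(7, T)))
Mul(w, Add(Function('S')(-13), 105)) = Mul(Rational(1, 843), Add(Add(14, Mul(7, -13)), 105)) = Mul(Rational(1, 843), Add(Add(14, -91), 105)) = Mul(Rational(1, 843), Add(-77, 105)) = Mul(Rational(1, 843), 28) = Rational(28, 843)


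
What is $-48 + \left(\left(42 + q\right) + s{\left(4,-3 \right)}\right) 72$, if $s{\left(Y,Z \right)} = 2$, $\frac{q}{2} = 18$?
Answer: $5712$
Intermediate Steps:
$q = 36$ ($q = 2 \cdot 18 = 36$)
$-48 + \left(\left(42 + q\right) + s{\left(4,-3 \right)}\right) 72 = -48 + \left(\left(42 + 36\right) + 2\right) 72 = -48 + \left(78 + 2\right) 72 = -48 + 80 \cdot 72 = -48 + 5760 = 5712$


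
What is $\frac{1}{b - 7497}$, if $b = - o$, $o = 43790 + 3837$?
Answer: $- \frac{1}{55124} \approx -1.8141 \cdot 10^{-5}$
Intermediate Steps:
$o = 47627$
$b = -47627$ ($b = \left(-1\right) 47627 = -47627$)
$\frac{1}{b - 7497} = \frac{1}{-47627 - 7497} = \frac{1}{-55124} = - \frac{1}{55124}$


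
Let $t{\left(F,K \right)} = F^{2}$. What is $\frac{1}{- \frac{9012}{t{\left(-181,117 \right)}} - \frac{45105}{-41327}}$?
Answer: $\frac{1353913847}{1105245981} \approx 1.225$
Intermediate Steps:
$\frac{1}{- \frac{9012}{t{\left(-181,117 \right)}} - \frac{45105}{-41327}} = \frac{1}{- \frac{9012}{\left(-181\right)^{2}} - \frac{45105}{-41327}} = \frac{1}{- \frac{9012}{32761} - - \frac{45105}{41327}} = \frac{1}{\left(-9012\right) \frac{1}{32761} + \frac{45105}{41327}} = \frac{1}{- \frac{9012}{32761} + \frac{45105}{41327}} = \frac{1}{\frac{1105245981}{1353913847}} = \frac{1353913847}{1105245981}$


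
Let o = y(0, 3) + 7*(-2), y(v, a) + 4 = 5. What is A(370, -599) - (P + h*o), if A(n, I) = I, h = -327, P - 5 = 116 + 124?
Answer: -5095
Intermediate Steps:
P = 245 (P = 5 + (116 + 124) = 5 + 240 = 245)
y(v, a) = 1 (y(v, a) = -4 + 5 = 1)
o = -13 (o = 1 + 7*(-2) = 1 - 14 = -13)
A(370, -599) - (P + h*o) = -599 - (245 - 327*(-13)) = -599 - (245 + 4251) = -599 - 1*4496 = -599 - 4496 = -5095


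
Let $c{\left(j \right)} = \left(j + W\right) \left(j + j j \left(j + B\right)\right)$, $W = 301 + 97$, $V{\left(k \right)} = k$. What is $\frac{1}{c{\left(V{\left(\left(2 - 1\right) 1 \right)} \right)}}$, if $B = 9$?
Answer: $\frac{1}{4389} \approx 0.00022784$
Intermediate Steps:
$W = 398$
$c{\left(j \right)} = \left(398 + j\right) \left(j + j^{2} \left(9 + j\right)\right)$ ($c{\left(j \right)} = \left(j + 398\right) \left(j + j j \left(j + 9\right)\right) = \left(398 + j\right) \left(j + j^{2} \left(9 + j\right)\right)$)
$\frac{1}{c{\left(V{\left(\left(2 - 1\right) 1 \right)} \right)}} = \frac{1}{\left(2 - 1\right) 1 \left(398 + \left(\left(2 - 1\right) 1\right)^{3} + 407 \left(\left(2 - 1\right) 1\right)^{2} + 3583 \left(2 - 1\right) 1\right)} = \frac{1}{1 \cdot 1 \left(398 + \left(1 \cdot 1\right)^{3} + 407 \left(1 \cdot 1\right)^{2} + 3583 \cdot 1 \cdot 1\right)} = \frac{1}{1 \left(398 + 1^{3} + 407 \cdot 1^{2} + 3583 \cdot 1\right)} = \frac{1}{1 \left(398 + 1 + 407 \cdot 1 + 3583\right)} = \frac{1}{1 \left(398 + 1 + 407 + 3583\right)} = \frac{1}{1 \cdot 4389} = \frac{1}{4389}$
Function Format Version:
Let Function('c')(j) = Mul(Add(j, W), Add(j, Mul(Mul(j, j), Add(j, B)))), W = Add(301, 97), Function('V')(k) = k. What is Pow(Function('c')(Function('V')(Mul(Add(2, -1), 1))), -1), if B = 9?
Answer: Rational(1, 4389) ≈ 0.00022784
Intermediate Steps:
W = 398
Function('c')(j) = Mul(Add(398, j), Add(j, Mul(Pow(j, 2), Add(9, j)))) (Function('c')(j) = Mul(Add(j, 398), Add(j, Mul(Mul(j, j), Add(j, 9)))) = Mul(Add(398, j), Add(j, Mul(Pow(j, 2), Add(9, j)))))
Pow(Function('c')(Function('V')(Mul(Add(2, -1), 1))), -1) = Pow(Mul(Mul(Add(2, -1), 1), Add(398, Pow(Mul(Add(2, -1), 1), 3), Mul(407, Pow(Mul(Add(2, -1), 1), 2)), Mul(3583, Mul(Add(2, -1), 1)))), -1) = Pow(Mul(Mul(1, 1), Add(398, Pow(Mul(1, 1), 3), Mul(407, Pow(Mul(1, 1), 2)), Mul(3583, Mul(1, 1)))), -1) = Pow(Mul(1, Add(398, Pow(1, 3), Mul(407, Pow(1, 2)), Mul(3583, 1))), -1) = Pow(Mul(1, Add(398, 1, Mul(407, 1), 3583)), -1) = Pow(Mul(1, Add(398, 1, 407, 3583)), -1) = Pow(Mul(1, 4389), -1) = Pow(4389, -1) = Rational(1, 4389)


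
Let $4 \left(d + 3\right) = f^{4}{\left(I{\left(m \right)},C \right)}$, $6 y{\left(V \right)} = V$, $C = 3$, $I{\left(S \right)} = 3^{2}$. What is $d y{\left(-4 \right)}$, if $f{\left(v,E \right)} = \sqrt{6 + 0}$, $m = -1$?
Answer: $-4$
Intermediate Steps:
$I{\left(S \right)} = 9$
$y{\left(V \right)} = \frac{V}{6}$
$f{\left(v,E \right)} = \sqrt{6}$
$d = 6$ ($d = -3 + \frac{\left(\sqrt{6}\right)^{4}}{4} = -3 + \frac{1}{4} \cdot 36 = -3 + 9 = 6$)
$d y{\left(-4 \right)} = 6 \cdot \frac{1}{6} \left(-4\right) = 6 \left(- \frac{2}{3}\right) = -4$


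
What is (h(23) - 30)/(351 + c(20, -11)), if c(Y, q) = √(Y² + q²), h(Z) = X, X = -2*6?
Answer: -7371/61340 + 21*√521/61340 ≈ -0.11235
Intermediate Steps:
X = -12
h(Z) = -12
(h(23) - 30)/(351 + c(20, -11)) = (-12 - 30)/(351 + √(20² + (-11)²)) = -42/(351 + √(400 + 121)) = -42/(351 + √521)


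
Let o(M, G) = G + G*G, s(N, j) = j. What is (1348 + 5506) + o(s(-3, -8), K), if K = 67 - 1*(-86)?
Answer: 30416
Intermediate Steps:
K = 153 (K = 67 + 86 = 153)
o(M, G) = G + G**2
(1348 + 5506) + o(s(-3, -8), K) = (1348 + 5506) + 153*(1 + 153) = 6854 + 153*154 = 6854 + 23562 = 30416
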